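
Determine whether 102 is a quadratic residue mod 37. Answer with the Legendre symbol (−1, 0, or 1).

1

Euler's criterion: (102/37) ≡ 28^18 (mod 37).
28^2 ≡ 7 (mod 37)
28^4 ≡ 12 (mod 37)
28^8 ≡ 33 (mod 37)
28^16 ≡ 16 (mod 37)
28^18 = 28^(16+2) ≡ 1 (mod 37).
Result is 1, so (102/37) = 1.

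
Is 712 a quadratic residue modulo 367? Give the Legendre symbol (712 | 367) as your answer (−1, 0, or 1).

First reduce: 712 ≡ 345 (mod 367).
Reciprocity: 345 ≡ 1 and 367 ≡ 3 (mod 4), so (345/367) = +(367/345).
Reduce top mod 345: now compute (22/345).
Pull out 2: since 345 ≡ 1 (mod 8), (2/345) = +1.
Reciprocity: 11 ≡ 3 and 345 ≡ 1 (mod 4), so (11/345) = +(345/11).
Reduce top mod 11: now compute (4/11).
Pull out 2^2: since 11 ≡ 3 (mod 8), (2/11) = -1, so (2/11)^2 = +1.
Reached (1/11) = 1. Collecting the sign flips along the way, the symbol is +1.

1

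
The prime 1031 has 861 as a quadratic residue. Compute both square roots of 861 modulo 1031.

Since 1031 ≡ 3 (mod 4), a square root of 861 is 861^((1031+1)/4) = 861^258 mod 1031.
Repeated squaring: 861^2≡32, 861^4≡1024, 861^8≡49, 861^16≡339, 861^32≡480, 861^64≡487, 861^128≡39, 861^256≡490 (mod 1031).
861^258 = 861^(256+2) ≡ 215 (mod 1031).
Check: 215² = 46225 ≡ 861 (mod 1031). The two roots are 215 and 816.

215, 816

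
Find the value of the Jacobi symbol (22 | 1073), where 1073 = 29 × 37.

-1

Pull out 2: since 1073 ≡ 1 (mod 8), (2/1073) = +1.
Reciprocity: 11 ≡ 3 and 1073 ≡ 1 (mod 4), so (11/1073) = +(1073/11).
Reduce top mod 11: now compute (6/11).
Pull out 2: since 11 ≡ 3 (mod 8), (2/11) = -1.
Reciprocity: 3 ≡ 3 and 11 ≡ 3 (mod 4), so (3/11) = −(11/3).
Reduce top mod 3: now compute (2/3).
Pull out 2: since 3 ≡ 3 (mod 8), (2/3) = -1.
Reached (1/3) = 1. Collecting the sign flips along the way, the symbol is -1.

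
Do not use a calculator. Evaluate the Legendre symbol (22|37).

-1

Euler's criterion: (22/37) ≡ 22^18 (mod 37).
22^2 ≡ 3 (mod 37)
22^4 ≡ 9 (mod 37)
22^8 ≡ 7 (mod 37)
22^16 ≡ 12 (mod 37)
22^18 = 22^(16+2) ≡ 36 (mod 37).
Result is 36 ≡ −1, so (22/37) = −1.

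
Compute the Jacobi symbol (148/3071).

Pull out 2^2: since 3071 ≡ 7 (mod 8), (2/3071) = +1, so (2/3071)^2 = +1.
Reciprocity: 37 ≡ 1 and 3071 ≡ 3 (mod 4), so (37/3071) = +(3071/37).
Reduce top mod 37: now compute (0/37).
Top reduces to 0: gcd > 1, so the symbol is 0.

0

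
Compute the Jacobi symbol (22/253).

Pull out 2: since 253 ≡ 5 (mod 8), (2/253) = -1.
Reciprocity: 11 ≡ 3 and 253 ≡ 1 (mod 4), so (11/253) = +(253/11).
Reduce top mod 11: now compute (0/11).
Top reduces to 0: gcd > 1, so the symbol is 0.

0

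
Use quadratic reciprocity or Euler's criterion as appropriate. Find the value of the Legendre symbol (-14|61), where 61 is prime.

1

Euler's criterion: (-14/61) ≡ 47^30 (mod 61).
47^2 ≡ 13 (mod 61)
47^4 ≡ 47 (mod 61)
47^8 ≡ 13 (mod 61)
47^16 ≡ 47 (mod 61)
47^30 = 47^(16+8+4+2) ≡ 1 (mod 61).
Result is 1, so (-14/61) = 1.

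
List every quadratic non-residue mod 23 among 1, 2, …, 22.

5,7,10,11,14,15,17,19,20,21,22

Square k = 1,…,11 (k and 23−k give the same square):
1²=1, 2²=4, 3²=9, 4²=16, 5²≡2, 6²≡13, 7²≡3, 8²≡18, 9²≡12, 10²≡8, 11²≡6 (mod 23).
The residues are {1, 2, 3, 4, 6, 8, 9, 12, 13, 16, 18}; the non-residues are the remaining 11 nonzero classes.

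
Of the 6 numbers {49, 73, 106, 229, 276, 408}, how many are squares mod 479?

3

(49/479) = +1 → QR.
(73/479) = +1 → QR.
(106/479) = -1 → non-residue.
(229/479) = -1 → non-residue.
(276/479) = +1 → QR.
(408/479) = -1 → non-residue.
Total quadratic residues among the 6: 3.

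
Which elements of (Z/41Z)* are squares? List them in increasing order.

1 2 4 5 8 9 10 16 18 20 21 23 25 31 32 33 36 37 39 40

Square k = 1,…,20 (k and 41−k give the same square):
1²=1, 2²=4, 3²=9, 4²=16, 5²=25, 6²=36, 7²≡8, 8²≡23, 9²≡40, 10²≡18, 11²≡39, 12²≡21, 13²≡5, 14²≡32, 15²≡20, 16²≡10, 17²≡2, 18²≡37, 19²≡33, 20²≡31 (mod 41).
So the quadratic residues mod 41 are {1, 2, 4, 5, 8, 9, 10, 16, 18, 20, 21, 23, 25, 31, 32, 33, 36, 37, 39, 40}.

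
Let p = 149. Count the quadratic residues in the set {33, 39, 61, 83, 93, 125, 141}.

(33/149) = +1 → QR.
(39/149) = +1 → QR.
(61/149) = +1 → QR.
(83/149) = -1 → non-residue.
(93/149) = -1 → non-residue.
(125/149) = +1 → QR.
(141/149) = -1 → non-residue.
Total quadratic residues among the 7: 4.

4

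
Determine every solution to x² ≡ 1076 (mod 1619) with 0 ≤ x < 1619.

Since 1619 ≡ 3 (mod 4), a square root of 1076 is 1076^((1619+1)/4) = 1076^405 mod 1619.
Repeated squaring: 1076^2≡191, 1076^4≡863, 1076^8≡29, 1076^16≡841, 1076^32≡1397, 1076^64≡714, 1076^128≡1430, 1076^256≡103 (mod 1619).
1076^405 = 1076^(256+128+16+4+1) ≡ 1327 (mod 1619).
Check: 1327² = 1760929 ≡ 1076 (mod 1619). The two roots are 292 and 1327.

292, 1327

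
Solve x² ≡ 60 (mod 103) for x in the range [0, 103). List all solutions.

36, 67

Since 103 ≡ 3 (mod 4), a square root of 60 is 60^((103+1)/4) = 60^26 mod 103.
Repeated squaring: 60^2≡98, 60^4≡25, 60^8≡7, 60^16≡49 (mod 103).
60^26 = 60^(16+8+2) ≡ 36 (mod 103).
Check: 36² = 1296 ≡ 60 (mod 103). The two roots are 36 and 67.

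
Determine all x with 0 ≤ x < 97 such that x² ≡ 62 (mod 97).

16, 81

97 ≡ 1 (mod 4), so we find a root by search.
Trying successive values, 16² = 256 ≡ 62 (mod 97). The other root is 97 − 16 = 81.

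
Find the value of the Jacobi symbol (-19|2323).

First reduce: -19 ≡ 2304 (mod 2323).
Pull out 2^8: since 2323 ≡ 3 (mod 8), (2/2323) = -1, so (2/2323)^8 = +1.
Reciprocity: 9 ≡ 1 and 2323 ≡ 3 (mod 4), so (9/2323) = +(2323/9).
Reduce top mod 9: now compute (1/9).
Reached (1/9) = 1. Collecting the sign flips along the way, the symbol is +1.

1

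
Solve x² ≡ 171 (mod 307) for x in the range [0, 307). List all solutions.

103, 204

Since 307 ≡ 3 (mod 4), a square root of 171 is 171^((307+1)/4) = 171^77 mod 307.
Repeated squaring: 171^2≡76, 171^4≡250, 171^8≡179, 171^16≡113, 171^32≡182, 171^64≡275 (mod 307).
171^77 = 171^(64+8+4+1) ≡ 103 (mod 307).
Check: 103² = 10609 ≡ 171 (mod 307). The two roots are 103 and 204.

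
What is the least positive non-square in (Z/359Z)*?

(2/359) = +1, so 2 is a residue.
(3/359) = +1, so 3 is a residue.
(4/359) = +1, so 4 is a residue.
(5/359) = +1, so 5 is a residue.
(6/359) = +1, so 6 is a residue.
(7/359) = −1, so 7 is the smallest positive non-residue mod 359.

7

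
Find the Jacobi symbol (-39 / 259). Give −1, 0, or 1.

1

First reduce: -39 ≡ 220 (mod 259).
Pull out 2^2: since 259 ≡ 3 (mod 8), (2/259) = -1, so (2/259)^2 = +1.
Reciprocity: 55 ≡ 3 and 259 ≡ 3 (mod 4), so (55/259) = −(259/55).
Reduce top mod 55: now compute (39/55).
Reciprocity: 39 ≡ 3 and 55 ≡ 3 (mod 4), so (39/55) = −(55/39).
Reduce top mod 39: now compute (16/39).
Pull out 2^4: since 39 ≡ 7 (mod 8), (2/39) = +1, so (2/39)^4 = +1.
Reached (1/39) = 1. Collecting the sign flips along the way, the symbol is +1.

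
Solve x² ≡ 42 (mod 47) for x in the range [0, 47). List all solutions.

18, 29

Since 47 ≡ 3 (mod 4), a square root of 42 is 42^((47+1)/4) = 42^12 mod 47.
Repeated squaring: 42^2≡25, 42^4≡14, 42^8≡8 (mod 47).
42^12 = 42^(8+4) ≡ 18 (mod 47).
Check: 18² = 324 ≡ 42 (mod 47). The two roots are 18 and 29.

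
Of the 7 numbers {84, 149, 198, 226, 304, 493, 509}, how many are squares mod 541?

(84/541) = +1 → QR.
(149/541) = -1 → non-residue.
(198/541) = +1 → QR.
(226/541) = +1 → QR.
(304/541) = +1 → QR.
(493/541) = +1 → QR.
(509/541) = -1 → non-residue.
Total quadratic residues among the 7: 5.

5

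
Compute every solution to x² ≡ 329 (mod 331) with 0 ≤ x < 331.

75, 256

Since 331 ≡ 3 (mod 4), a square root of 329 is 329^((331+1)/4) = 329^83 mod 331.
Repeated squaring: 329^2≡4, 329^4≡16, 329^8≡256, 329^16≡329, 329^32≡4, 329^64≡16 (mod 331).
329^83 = 329^(64+16+2+1) ≡ 256 (mod 331).
Check: 256² = 65536 ≡ 329 (mod 331). The two roots are 75 and 256.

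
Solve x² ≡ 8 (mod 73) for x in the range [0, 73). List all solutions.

9, 64

73 ≡ 1 (mod 4), so we find a root by search.
Trying successive values, 9² = 81 ≡ 8 (mod 73). The other root is 73 − 9 = 64.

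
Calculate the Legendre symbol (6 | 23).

Pull out 2: since 23 ≡ 7 (mod 8), (2/23) = +1.
Reciprocity: 3 ≡ 3 and 23 ≡ 3 (mod 4), so (3/23) = −(23/3).
Reduce top mod 3: now compute (2/3).
Pull out 2: since 3 ≡ 3 (mod 8), (2/3) = -1.
Reached (1/3) = 1. Collecting the sign flips along the way, the symbol is +1.

1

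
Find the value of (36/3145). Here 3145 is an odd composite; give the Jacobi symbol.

1

Pull out 2^2: since 3145 ≡ 1 (mod 8), (2/3145) = +1, so (2/3145)^2 = +1.
Reciprocity: 9 ≡ 1 and 3145 ≡ 1 (mod 4), so (9/3145) = +(3145/9).
Reduce top mod 9: now compute (4/9).
Pull out 2^2: since 9 ≡ 1 (mod 8), (2/9) = +1, so (2/9)^2 = +1.
Reached (1/9) = 1. Collecting the sign flips along the way, the symbol is +1.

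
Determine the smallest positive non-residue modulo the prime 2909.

(2/2909) = −1, so 2 is the smallest positive non-residue mod 2909.

2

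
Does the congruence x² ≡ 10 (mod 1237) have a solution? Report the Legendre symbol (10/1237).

1

Pull out 2: since 1237 ≡ 5 (mod 8), (2/1237) = -1.
Reciprocity: 5 ≡ 1 and 1237 ≡ 1 (mod 4), so (5/1237) = +(1237/5).
Reduce top mod 5: now compute (2/5).
Pull out 2: since 5 ≡ 5 (mod 8), (2/5) = -1.
Reached (1/5) = 1. Collecting the sign flips along the way, the symbol is +1.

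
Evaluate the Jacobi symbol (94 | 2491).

0

Pull out 2: since 2491 ≡ 3 (mod 8), (2/2491) = -1.
Reciprocity: 47 ≡ 3 and 2491 ≡ 3 (mod 4), so (47/2491) = −(2491/47).
Reduce top mod 47: now compute (0/47).
Top reduces to 0: gcd > 1, so the symbol is 0.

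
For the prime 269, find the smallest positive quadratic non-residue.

(2/269) = −1, so 2 is the smallest positive non-residue mod 269.

2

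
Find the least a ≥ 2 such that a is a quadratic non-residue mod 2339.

2

(2/2339) = −1, so 2 is the smallest positive non-residue mod 2339.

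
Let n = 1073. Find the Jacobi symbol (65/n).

Reciprocity: 65 ≡ 1 and 1073 ≡ 1 (mod 4), so (65/1073) = +(1073/65).
Reduce top mod 65: now compute (33/65).
Reciprocity: 33 ≡ 1 and 65 ≡ 1 (mod 4), so (33/65) = +(65/33).
Reduce top mod 33: now compute (32/33).
Pull out 2^5: since 33 ≡ 1 (mod 8), (2/33) = +1, so (2/33)^5 = +1.
Reached (1/33) = 1. Collecting the sign flips along the way, the symbol is +1.

1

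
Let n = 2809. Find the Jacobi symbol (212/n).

Pull out 2^2: since 2809 ≡ 1 (mod 8), (2/2809) = +1, so (2/2809)^2 = +1.
Reciprocity: 53 ≡ 1 and 2809 ≡ 1 (mod 4), so (53/2809) = +(2809/53).
Reduce top mod 53: now compute (0/53).
Top reduces to 0: gcd > 1, so the symbol is 0.

0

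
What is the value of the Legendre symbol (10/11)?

Pull out 2: since 11 ≡ 3 (mod 8), (2/11) = -1.
Reciprocity: 5 ≡ 1 and 11 ≡ 3 (mod 4), so (5/11) = +(11/5).
Reduce top mod 5: now compute (1/5).
Reached (1/5) = 1. Collecting the sign flips along the way, the symbol is -1.

-1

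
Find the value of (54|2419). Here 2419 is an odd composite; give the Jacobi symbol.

Pull out 2: since 2419 ≡ 3 (mod 8), (2/2419) = -1.
Reciprocity: 27 ≡ 3 and 2419 ≡ 3 (mod 4), so (27/2419) = −(2419/27).
Reduce top mod 27: now compute (16/27).
Pull out 2^4: since 27 ≡ 3 (mod 8), (2/27) = -1, so (2/27)^4 = +1.
Reached (1/27) = 1. Collecting the sign flips along the way, the symbol is +1.

1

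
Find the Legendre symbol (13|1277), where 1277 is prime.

Reciprocity: 13 ≡ 1 and 1277 ≡ 1 (mod 4), so (13/1277) = +(1277/13).
Reduce top mod 13: now compute (3/13).
Reciprocity: 3 ≡ 3 and 13 ≡ 1 (mod 4), so (3/13) = +(13/3).
Reduce top mod 3: now compute (1/3).
Reached (1/3) = 1. Collecting the sign flips along the way, the symbol is +1.

1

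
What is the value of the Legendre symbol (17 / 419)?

-1

Reciprocity: 17 ≡ 1 and 419 ≡ 3 (mod 4), so (17/419) = +(419/17).
Reduce top mod 17: now compute (11/17).
Reciprocity: 11 ≡ 3 and 17 ≡ 1 (mod 4), so (11/17) = +(17/11).
Reduce top mod 11: now compute (6/11).
Pull out 2: since 11 ≡ 3 (mod 8), (2/11) = -1.
Reciprocity: 3 ≡ 3 and 11 ≡ 3 (mod 4), so (3/11) = −(11/3).
Reduce top mod 3: now compute (2/3).
Pull out 2: since 3 ≡ 3 (mod 8), (2/3) = -1.
Reached (1/3) = 1. Collecting the sign flips along the way, the symbol is -1.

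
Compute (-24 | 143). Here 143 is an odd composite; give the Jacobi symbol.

-1

First reduce: -24 ≡ 119 (mod 143).
Reciprocity: 119 ≡ 3 and 143 ≡ 3 (mod 4), so (119/143) = −(143/119).
Reduce top mod 119: now compute (24/119).
Pull out 2^3: since 119 ≡ 7 (mod 8), (2/119) = +1, so (2/119)^3 = +1.
Reciprocity: 3 ≡ 3 and 119 ≡ 3 (mod 4), so (3/119) = −(119/3).
Reduce top mod 3: now compute (2/3).
Pull out 2: since 3 ≡ 3 (mod 8), (2/3) = -1.
Reached (1/3) = 1. Collecting the sign flips along the way, the symbol is -1.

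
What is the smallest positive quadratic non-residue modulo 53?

(2/53) = −1, so 2 is the smallest positive non-residue mod 53.

2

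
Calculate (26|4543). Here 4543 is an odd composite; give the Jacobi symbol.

Pull out 2: since 4543 ≡ 7 (mod 8), (2/4543) = +1.
Reciprocity: 13 ≡ 1 and 4543 ≡ 3 (mod 4), so (13/4543) = +(4543/13).
Reduce top mod 13: now compute (6/13).
Pull out 2: since 13 ≡ 5 (mod 8), (2/13) = -1.
Reciprocity: 3 ≡ 3 and 13 ≡ 1 (mod 4), so (3/13) = +(13/3).
Reduce top mod 3: now compute (1/3).
Reached (1/3) = 1. Collecting the sign flips along the way, the symbol is -1.

-1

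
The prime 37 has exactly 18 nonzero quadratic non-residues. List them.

Square k = 1,…,18 (k and 37−k give the same square):
1²=1, 2²=4, 3²=9, 4²=16, 5²=25, 6²=36, 7²≡12, 8²≡27, 9²≡7, 10²≡26, 11²≡10, 12²≡33, 13²≡21, 14²≡11, 15²≡3, 16²≡34, 17²≡30, 18²≡28 (mod 37).
The residues are {1, 3, 4, 7, 9, 10, 11, 12, 16, 21, 25, 26, 27, 28, 30, 33, 34, 36}; the non-residues are the remaining 18 nonzero classes.

2, 5, 6, 8, 13, 14, 15, 17, 18, 19, 20, 22, 23, 24, 29, 31, 32, 35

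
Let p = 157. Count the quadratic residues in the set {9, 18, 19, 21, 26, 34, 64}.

3

(9/157) = +1 → QR.
(18/157) = -1 → non-residue.
(19/157) = +1 → QR.
(21/157) = -1 → non-residue.
(26/157) = -1 → non-residue.
(34/157) = -1 → non-residue.
(64/157) = +1 → QR.
Total quadratic residues among the 7: 3.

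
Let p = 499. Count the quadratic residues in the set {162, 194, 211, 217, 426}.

(162/499) = -1 → non-residue.
(194/499) = +1 → QR.
(211/499) = +1 → QR.
(217/499) = -1 → non-residue.
(426/499) = -1 → non-residue.
Total quadratic residues among the 5: 2.

2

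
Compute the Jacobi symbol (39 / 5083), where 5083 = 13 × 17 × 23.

Reciprocity: 39 ≡ 3 and 5083 ≡ 3 (mod 4), so (39/5083) = −(5083/39).
Reduce top mod 39: now compute (13/39).
Reciprocity: 13 ≡ 1 and 39 ≡ 3 (mod 4), so (13/39) = +(39/13).
Reduce top mod 13: now compute (0/13).
Top reduces to 0: gcd > 1, so the symbol is 0.

0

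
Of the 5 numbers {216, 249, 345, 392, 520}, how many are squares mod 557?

(216/557) = +1 → QR.
(249/557) = -1 → non-residue.
(345/557) = -1 → non-residue.
(392/557) = -1 → non-residue.
(520/557) = -1 → non-residue.
Total quadratic residues among the 5: 1.

1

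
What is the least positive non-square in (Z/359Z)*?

(2/359) = +1, so 2 is a residue.
(3/359) = +1, so 3 is a residue.
(4/359) = +1, so 4 is a residue.
(5/359) = +1, so 5 is a residue.
(6/359) = +1, so 6 is a residue.
(7/359) = −1, so 7 is the smallest positive non-residue mod 359.

7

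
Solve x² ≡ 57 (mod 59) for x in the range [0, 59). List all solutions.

Since 59 ≡ 3 (mod 4), a square root of 57 is 57^((59+1)/4) = 57^15 mod 59.
Repeated squaring: 57^2≡4, 57^4≡16, 57^8≡20 (mod 59).
57^15 = 57^(8+4+2+1) ≡ 36 (mod 59).
Check: 36² = 1296 ≡ 57 (mod 59). The two roots are 23 and 36.

23, 36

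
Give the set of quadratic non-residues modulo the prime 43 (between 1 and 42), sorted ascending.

Square k = 1,…,21 (k and 43−k give the same square):
1²=1, 2²=4, 3²=9, 4²=16, 5²=25, 6²=36, 7²≡6, 8²≡21, 9²≡38, 10²≡14, 11²≡35, 12²≡15, 13²≡40, 14²≡24, 15²≡10, 16²≡41, 17²≡31, 18²≡23, 19²≡17, 20²≡13, 21²≡11 (mod 43).
The residues are {1, 4, 6, 9, 10, 11, 13, 14, 15, 16, 17, 21, 23, 24, 25, 31, 35, 36, 38, 40, 41}; the non-residues are the remaining 21 nonzero classes.

2,3,5,7,8,12,18,19,20,22,26,27,28,29,30,32,33,34,37,39,42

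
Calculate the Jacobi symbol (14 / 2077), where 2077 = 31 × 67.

1

Pull out 2: since 2077 ≡ 5 (mod 8), (2/2077) = -1.
Reciprocity: 7 ≡ 3 and 2077 ≡ 1 (mod 4), so (7/2077) = +(2077/7).
Reduce top mod 7: now compute (5/7).
Reciprocity: 5 ≡ 1 and 7 ≡ 3 (mod 4), so (5/7) = +(7/5).
Reduce top mod 5: now compute (2/5).
Pull out 2: since 5 ≡ 5 (mod 8), (2/5) = -1.
Reached (1/5) = 1. Collecting the sign flips along the way, the symbol is +1.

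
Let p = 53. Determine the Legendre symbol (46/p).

1

Pull out 2: since 53 ≡ 5 (mod 8), (2/53) = -1.
Reciprocity: 23 ≡ 3 and 53 ≡ 1 (mod 4), so (23/53) = +(53/23).
Reduce top mod 23: now compute (7/23).
Reciprocity: 7 ≡ 3 and 23 ≡ 3 (mod 4), so (7/23) = −(23/7).
Reduce top mod 7: now compute (2/7).
Pull out 2: since 7 ≡ 7 (mod 8), (2/7) = +1.
Reached (1/7) = 1. Collecting the sign flips along the way, the symbol is +1.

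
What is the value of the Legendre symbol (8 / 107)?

-1

Euler's criterion: (8/107) ≡ 8^53 (mod 107).
8^2 ≡ 64 (mod 107)
8^4 ≡ 30 (mod 107)
8^8 ≡ 44 (mod 107)
8^16 ≡ 10 (mod 107)
8^32 ≡ 100 (mod 107)
8^53 = 8^(32+16+4+1) ≡ 106 (mod 107).
Result is 106 ≡ −1, so (8/107) = −1.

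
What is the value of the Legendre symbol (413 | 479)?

-1

Reciprocity: 413 ≡ 1 and 479 ≡ 3 (mod 4), so (413/479) = +(479/413).
Reduce top mod 413: now compute (66/413).
Pull out 2: since 413 ≡ 5 (mod 8), (2/413) = -1.
Reciprocity: 33 ≡ 1 and 413 ≡ 1 (mod 4), so (33/413) = +(413/33).
Reduce top mod 33: now compute (17/33).
Reciprocity: 17 ≡ 1 and 33 ≡ 1 (mod 4), so (17/33) = +(33/17).
Reduce top mod 17: now compute (16/17).
Pull out 2^4: since 17 ≡ 1 (mod 8), (2/17) = +1, so (2/17)^4 = +1.
Reached (1/17) = 1. Collecting the sign flips along the way, the symbol is -1.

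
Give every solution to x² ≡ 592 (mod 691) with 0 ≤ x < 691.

Since 691 ≡ 3 (mod 4), a square root of 592 is 592^((691+1)/4) = 592^173 mod 691.
Repeated squaring: 592^2≡127, 592^4≡236, 592^8≡416, 592^16≡306, 592^32≡351, 592^64≡203, 592^128≡440 (mod 691).
592^173 = 592^(128+32+8+4+1) ≡ 273 (mod 691).
Check: 273² = 74529 ≡ 592 (mod 691). The two roots are 273 and 418.

273, 418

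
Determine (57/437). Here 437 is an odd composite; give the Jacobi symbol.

Reciprocity: 57 ≡ 1 and 437 ≡ 1 (mod 4), so (57/437) = +(437/57).
Reduce top mod 57: now compute (38/57).
Pull out 2: since 57 ≡ 1 (mod 8), (2/57) = +1.
Reciprocity: 19 ≡ 3 and 57 ≡ 1 (mod 4), so (19/57) = +(57/19).
Reduce top mod 19: now compute (0/19).
Top reduces to 0: gcd > 1, so the symbol is 0.

0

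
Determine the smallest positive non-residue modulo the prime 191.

(2/191) = +1, so 2 is a residue.
(3/191) = +1, so 3 is a residue.
(4/191) = +1, so 4 is a residue.
(5/191) = +1, so 5 is a residue.
(6/191) = +1, so 6 is a residue.
(7/191) = −1, so 7 is the smallest positive non-residue mod 191.

7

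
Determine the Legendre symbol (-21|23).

1

Euler's criterion: (-21/23) ≡ 2^11 (mod 23).
2^2 ≡ 4 (mod 23)
2^4 ≡ 16 (mod 23)
2^8 ≡ 3 (mod 23)
2^11 = 2^(8+2+1) ≡ 1 (mod 23).
Result is 1, so (-21/23) = 1.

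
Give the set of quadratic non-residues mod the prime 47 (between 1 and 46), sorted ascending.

Square k = 1,…,23 (k and 47−k give the same square):
1²=1, 2²=4, 3²=9, 4²=16, 5²=25, 6²=36, 7²≡2, 8²≡17, 9²≡34, 10²≡6, 11²≡27, 12²≡3, 13²≡28, 14²≡8, 15²≡37, 16²≡21, 17²≡7, 18²≡42, 19²≡32, 20²≡24, 21²≡18, 22²≡14, 23²≡12 (mod 47).
The residues are {1, 2, 3, 4, 6, 7, 8, 9, 12, 14, 16, 17, 18, 21, 24, 25, 27, 28, 32, 34, 36, 37, 42}; the non-residues are the remaining 23 nonzero classes.

5, 10, 11, 13, 15, 19, 20, 22, 23, 26, 29, 30, 31, 33, 35, 38, 39, 40, 41, 43, 44, 45, 46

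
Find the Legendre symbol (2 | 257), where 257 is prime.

1

Pull out 2: since 257 ≡ 1 (mod 8), (2/257) = +1.
Reached (1/257) = 1. Collecting the sign flips along the way, the symbol is +1.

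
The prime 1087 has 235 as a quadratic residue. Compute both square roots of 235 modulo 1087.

172, 915

Since 1087 ≡ 3 (mod 4), a square root of 235 is 235^((1087+1)/4) = 235^272 mod 1087.
Repeated squaring: 235^2≡875, 235^4≡377, 235^8≡819, 235^16≡82, 235^32≡202, 235^64≡585, 235^128≡907, 235^256≡877 (mod 1087).
235^272 = 235^(256+16) ≡ 172 (mod 1087).
Check: 172² = 29584 ≡ 235 (mod 1087). The two roots are 172 and 915.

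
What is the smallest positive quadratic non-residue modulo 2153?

3

(2/2153) = +1, so 2 is a residue.
(3/2153) = −1, so 3 is the smallest positive non-residue mod 2153.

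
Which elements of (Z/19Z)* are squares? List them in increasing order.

1, 4, 5, 6, 7, 9, 11, 16, 17

Square k = 1,…,9 (k and 19−k give the same square):
1²=1, 2²=4, 3²=9, 4²=16, 5²≡6, 6²≡17, 7²≡11, 8²≡7, 9²≡5 (mod 19).
So the quadratic residues mod 19 are {1, 4, 5, 6, 7, 9, 11, 16, 17}.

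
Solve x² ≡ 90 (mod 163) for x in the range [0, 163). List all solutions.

47, 116

Since 163 ≡ 3 (mod 4), a square root of 90 is 90^((163+1)/4) = 90^41 mod 163.
Repeated squaring: 90^2≡113, 90^4≡55, 90^8≡91, 90^16≡131, 90^32≡46 (mod 163).
90^41 = 90^(32+8+1) ≡ 47 (mod 163).
Check: 47² = 2209 ≡ 90 (mod 163). The two roots are 47 and 116.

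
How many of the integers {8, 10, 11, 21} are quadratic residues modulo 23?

1

(8/23) = +1 → QR.
(10/23) = -1 → non-residue.
(11/23) = -1 → non-residue.
(21/23) = -1 → non-residue.
Total quadratic residues among the 4: 1.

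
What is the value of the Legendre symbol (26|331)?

1

Euler's criterion: (26/331) ≡ 26^165 (mod 331).
26^2 ≡ 14 (mod 331)
26^4 ≡ 196 (mod 331)
26^8 ≡ 20 (mod 331)
26^16 ≡ 69 (mod 331)
26^32 ≡ 127 (mod 331)
26^64 ≡ 241 (mod 331)
26^128 ≡ 156 (mod 331)
26^165 = 26^(128+32+4+1) ≡ 1 (mod 331).
Result is 1, so (26/331) = 1.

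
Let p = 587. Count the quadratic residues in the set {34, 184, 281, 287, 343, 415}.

(34/587) = -1 → non-residue.
(184/587) = +1 → QR.
(281/587) = +1 → QR.
(287/587) = -1 → non-residue.
(343/587) = +1 → QR.
(415/587) = -1 → non-residue.
Total quadratic residues among the 6: 3.

3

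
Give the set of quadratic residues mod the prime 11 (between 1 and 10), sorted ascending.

Square k = 1,…,5 (k and 11−k give the same square):
1²=1, 2²=4, 3²=9, 4²≡5, 5²≡3 (mod 11).
So the quadratic residues mod 11 are {1, 3, 4, 5, 9}.

1, 3, 4, 5, 9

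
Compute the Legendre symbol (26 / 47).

-1

Pull out 2: since 47 ≡ 7 (mod 8), (2/47) = +1.
Reciprocity: 13 ≡ 1 and 47 ≡ 3 (mod 4), so (13/47) = +(47/13).
Reduce top mod 13: now compute (8/13).
Pull out 2^3: since 13 ≡ 5 (mod 8), (2/13) = -1, so (2/13)^3 = -1.
Reached (1/13) = 1. Collecting the sign flips along the way, the symbol is -1.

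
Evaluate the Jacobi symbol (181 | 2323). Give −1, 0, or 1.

-1

Reciprocity: 181 ≡ 1 and 2323 ≡ 3 (mod 4), so (181/2323) = +(2323/181).
Reduce top mod 181: now compute (151/181).
Reciprocity: 151 ≡ 3 and 181 ≡ 1 (mod 4), so (151/181) = +(181/151).
Reduce top mod 151: now compute (30/151).
Pull out 2: since 151 ≡ 7 (mod 8), (2/151) = +1.
Reciprocity: 15 ≡ 3 and 151 ≡ 3 (mod 4), so (15/151) = −(151/15).
Reduce top mod 15: now compute (1/15).
Reached (1/15) = 1. Collecting the sign flips along the way, the symbol is -1.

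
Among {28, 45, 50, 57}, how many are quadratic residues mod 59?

3

(28/59) = +1 → QR.
(45/59) = +1 → QR.
(50/59) = -1 → non-residue.
(57/59) = +1 → QR.
Total quadratic residues among the 4: 3.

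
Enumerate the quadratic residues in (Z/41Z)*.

Square k = 1,…,20 (k and 41−k give the same square):
1²=1, 2²=4, 3²=9, 4²=16, 5²=25, 6²=36, 7²≡8, 8²≡23, 9²≡40, 10²≡18, 11²≡39, 12²≡21, 13²≡5, 14²≡32, 15²≡20, 16²≡10, 17²≡2, 18²≡37, 19²≡33, 20²≡31 (mod 41).
So the quadratic residues mod 41 are {1, 2, 4, 5, 8, 9, 10, 16, 18, 20, 21, 23, 25, 31, 32, 33, 36, 37, 39, 40}.

1 2 4 5 8 9 10 16 18 20 21 23 25 31 32 33 36 37 39 40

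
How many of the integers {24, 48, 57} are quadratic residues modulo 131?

(24/131) = -1 → non-residue.
(48/131) = +1 → QR.
(57/131) = -1 → non-residue.
Total quadratic residues among the 3: 1.

1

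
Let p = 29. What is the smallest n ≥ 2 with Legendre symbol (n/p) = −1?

2

(2/29) = −1, so 2 is the smallest positive non-residue mod 29.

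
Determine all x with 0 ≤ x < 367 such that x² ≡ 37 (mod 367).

88, 279

Since 367 ≡ 3 (mod 4), a square root of 37 is 37^((367+1)/4) = 37^92 mod 367.
Repeated squaring: 37^2≡268, 37^4≡259, 37^8≡287, 37^16≡161, 37^32≡231, 37^64≡146 (mod 367).
37^92 = 37^(64+16+8+4) ≡ 279 (mod 367).
Check: 279² = 77841 ≡ 37 (mod 367). The two roots are 88 and 279.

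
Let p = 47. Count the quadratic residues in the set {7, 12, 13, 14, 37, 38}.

4

(7/47) = +1 → QR.
(12/47) = +1 → QR.
(13/47) = -1 → non-residue.
(14/47) = +1 → QR.
(37/47) = +1 → QR.
(38/47) = -1 → non-residue.
Total quadratic residues among the 6: 4.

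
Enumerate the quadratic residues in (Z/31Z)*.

1,2,4,5,7,8,9,10,14,16,18,19,20,25,28

Square k = 1,…,15 (k and 31−k give the same square):
1²=1, 2²=4, 3²=9, 4²=16, 5²=25, 6²≡5, 7²≡18, 8²≡2, 9²≡19, 10²≡7, 11²≡28, 12²≡20, 13²≡14, 14²≡10, 15²≡8 (mod 31).
So the quadratic residues mod 31 are {1, 2, 4, 5, 7, 8, 9, 10, 14, 16, 18, 19, 20, 25, 28}.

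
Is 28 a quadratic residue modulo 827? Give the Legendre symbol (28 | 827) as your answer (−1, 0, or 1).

-1

Pull out 2^2: since 827 ≡ 3 (mod 8), (2/827) = -1, so (2/827)^2 = +1.
Reciprocity: 7 ≡ 3 and 827 ≡ 3 (mod 4), so (7/827) = −(827/7).
Reduce top mod 7: now compute (1/7).
Reached (1/7) = 1. Collecting the sign flips along the way, the symbol is -1.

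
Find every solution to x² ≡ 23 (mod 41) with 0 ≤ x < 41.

41 ≡ 1 (mod 4), so we find a root by search.
Trying successive values, 8² = 64 ≡ 23 (mod 41). The other root is 41 − 8 = 33.

8, 33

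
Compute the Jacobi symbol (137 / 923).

Reciprocity: 137 ≡ 1 and 923 ≡ 3 (mod 4), so (137/923) = +(923/137).
Reduce top mod 137: now compute (101/137).
Reciprocity: 101 ≡ 1 and 137 ≡ 1 (mod 4), so (101/137) = +(137/101).
Reduce top mod 101: now compute (36/101).
Pull out 2^2: since 101 ≡ 5 (mod 8), (2/101) = -1, so (2/101)^2 = +1.
Reciprocity: 9 ≡ 1 and 101 ≡ 1 (mod 4), so (9/101) = +(101/9).
Reduce top mod 9: now compute (2/9).
Pull out 2: since 9 ≡ 1 (mod 8), (2/9) = +1.
Reached (1/9) = 1. Collecting the sign flips along the way, the symbol is +1.

1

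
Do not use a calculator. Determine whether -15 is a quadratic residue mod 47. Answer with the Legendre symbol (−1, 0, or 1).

Euler's criterion: (-15/47) ≡ 32^23 (mod 47).
32^2 ≡ 37 (mod 47)
32^4 ≡ 6 (mod 47)
32^8 ≡ 36 (mod 47)
32^16 ≡ 27 (mod 47)
32^23 = 32^(16+4+2+1) ≡ 1 (mod 47).
Result is 1, so (-15/47) = 1.

1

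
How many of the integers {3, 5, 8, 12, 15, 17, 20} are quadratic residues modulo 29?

(3/29) = -1 → non-residue.
(5/29) = +1 → QR.
(8/29) = -1 → non-residue.
(12/29) = -1 → non-residue.
(15/29) = -1 → non-residue.
(17/29) = -1 → non-residue.
(20/29) = +1 → QR.
Total quadratic residues among the 7: 2.

2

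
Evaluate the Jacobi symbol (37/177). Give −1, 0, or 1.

-1

Reciprocity: 37 ≡ 1 and 177 ≡ 1 (mod 4), so (37/177) = +(177/37).
Reduce top mod 37: now compute (29/37).
Reciprocity: 29 ≡ 1 and 37 ≡ 1 (mod 4), so (29/37) = +(37/29).
Reduce top mod 29: now compute (8/29).
Pull out 2^3: since 29 ≡ 5 (mod 8), (2/29) = -1, so (2/29)^3 = -1.
Reached (1/29) = 1. Collecting the sign flips along the way, the symbol is -1.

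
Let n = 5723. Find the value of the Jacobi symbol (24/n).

Pull out 2^3: since 5723 ≡ 3 (mod 8), (2/5723) = -1, so (2/5723)^3 = -1.
Reciprocity: 3 ≡ 3 and 5723 ≡ 3 (mod 4), so (3/5723) = −(5723/3).
Reduce top mod 3: now compute (2/3).
Pull out 2: since 3 ≡ 3 (mod 8), (2/3) = -1.
Reached (1/3) = 1. Collecting the sign flips along the way, the symbol is -1.

-1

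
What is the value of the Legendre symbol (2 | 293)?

-1

Pull out 2: since 293 ≡ 5 (mod 8), (2/293) = -1.
Reached (1/293) = 1. Collecting the sign flips along the way, the symbol is -1.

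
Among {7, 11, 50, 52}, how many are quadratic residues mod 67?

0

(7/67) = -1 → non-residue.
(11/67) = -1 → non-residue.
(50/67) = -1 → non-residue.
(52/67) = -1 → non-residue.
Total quadratic residues among the 4: 0.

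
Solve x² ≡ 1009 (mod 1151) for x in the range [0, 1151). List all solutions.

373, 778

Since 1151 ≡ 3 (mod 4), a square root of 1009 is 1009^((1151+1)/4) = 1009^288 mod 1151.
Repeated squaring: 1009^2≡597, 1009^4≡750, 1009^8≡812, 1009^16≡972, 1009^32≡964, 1009^64≡439, 1009^128≡504, 1009^256≡796 (mod 1151).
1009^288 = 1009^(256+32) ≡ 778 (mod 1151).
Check: 778² = 605284 ≡ 1009 (mod 1151). The two roots are 373 and 778.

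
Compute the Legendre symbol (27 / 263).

Euler's criterion: (27/263) ≡ 27^131 (mod 263).
27^2 ≡ 203 (mod 263)
27^4 ≡ 181 (mod 263)
27^8 ≡ 149 (mod 263)
27^16 ≡ 109 (mod 263)
27^32 ≡ 46 (mod 263)
27^64 ≡ 12 (mod 263)
27^128 ≡ 144 (mod 263)
27^131 = 27^(128+2+1) ≡ 1 (mod 263).
Result is 1, so (27/263) = 1.

1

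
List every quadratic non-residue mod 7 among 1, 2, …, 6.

3 5 6

Square k = 1,…,3 (k and 7−k give the same square):
1²=1, 2²=4, 3²≡2 (mod 7).
The residues are {1, 2, 4}; the non-residues are the remaining 3 nonzero classes.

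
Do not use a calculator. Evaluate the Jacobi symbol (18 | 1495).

Pull out 2: since 1495 ≡ 7 (mod 8), (2/1495) = +1.
Reciprocity: 9 ≡ 1 and 1495 ≡ 3 (mod 4), so (9/1495) = +(1495/9).
Reduce top mod 9: now compute (1/9).
Reached (1/9) = 1. Collecting the sign flips along the way, the symbol is +1.

1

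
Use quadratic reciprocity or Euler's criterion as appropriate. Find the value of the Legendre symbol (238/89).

-1

Euler's criterion: (238/89) ≡ 60^44 (mod 89).
60^2 ≡ 40 (mod 89)
60^4 ≡ 87 (mod 89)
60^8 ≡ 4 (mod 89)
60^16 ≡ 16 (mod 89)
60^32 ≡ 78 (mod 89)
60^44 = 60^(32+8+4) ≡ 88 (mod 89).
Result is 88 ≡ −1, so (238/89) = −1.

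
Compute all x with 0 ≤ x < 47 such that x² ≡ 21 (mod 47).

16, 31

Since 47 ≡ 3 (mod 4), a square root of 21 is 21^((47+1)/4) = 21^12 mod 47.
Repeated squaring: 21^2≡18, 21^4≡42, 21^8≡25 (mod 47).
21^12 = 21^(8+4) ≡ 16 (mod 47).
Check: 16² = 256 ≡ 21 (mod 47). The two roots are 16 and 31.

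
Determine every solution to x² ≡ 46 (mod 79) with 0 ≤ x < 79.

Since 79 ≡ 3 (mod 4), a square root of 46 is 46^((79+1)/4) = 46^20 mod 79.
Repeated squaring: 46^2≡62, 46^4≡52, 46^8≡18, 46^16≡8 (mod 79).
46^20 = 46^(16+4) ≡ 21 (mod 79).
Check: 21² = 441 ≡ 46 (mod 79). The two roots are 21 and 58.

21, 58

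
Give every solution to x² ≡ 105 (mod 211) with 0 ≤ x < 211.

Since 211 ≡ 3 (mod 4), a square root of 105 is 105^((211+1)/4) = 105^53 mod 211.
Repeated squaring: 105^2≡53, 105^4≡66, 105^8≡136, 105^16≡139, 105^32≡120 (mod 211).
105^53 = 105^(32+16+4+1) ≡ 59 (mod 211).
Check: 59² = 3481 ≡ 105 (mod 211). The two roots are 59 and 152.

59, 152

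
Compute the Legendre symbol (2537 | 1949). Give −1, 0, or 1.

-1

First reduce: 2537 ≡ 588 (mod 1949).
Pull out 2^2: since 1949 ≡ 5 (mod 8), (2/1949) = -1, so (2/1949)^2 = +1.
Reciprocity: 147 ≡ 3 and 1949 ≡ 1 (mod 4), so (147/1949) = +(1949/147).
Reduce top mod 147: now compute (38/147).
Pull out 2: since 147 ≡ 3 (mod 8), (2/147) = -1.
Reciprocity: 19 ≡ 3 and 147 ≡ 3 (mod 4), so (19/147) = −(147/19).
Reduce top mod 19: now compute (14/19).
Pull out 2: since 19 ≡ 3 (mod 8), (2/19) = -1.
Reciprocity: 7 ≡ 3 and 19 ≡ 3 (mod 4), so (7/19) = −(19/7).
Reduce top mod 7: now compute (5/7).
Reciprocity: 5 ≡ 1 and 7 ≡ 3 (mod 4), so (5/7) = +(7/5).
Reduce top mod 5: now compute (2/5).
Pull out 2: since 5 ≡ 5 (mod 8), (2/5) = -1.
Reached (1/5) = 1. Collecting the sign flips along the way, the symbol is -1.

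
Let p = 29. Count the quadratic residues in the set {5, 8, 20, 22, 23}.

(5/29) = +1 → QR.
(8/29) = -1 → non-residue.
(20/29) = +1 → QR.
(22/29) = +1 → QR.
(23/29) = +1 → QR.
Total quadratic residues among the 5: 4.

4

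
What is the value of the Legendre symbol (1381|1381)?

0

First reduce: 1381 ≡ 0 (mod 1381).
Top reduces to 0: gcd > 1, so the symbol is 0.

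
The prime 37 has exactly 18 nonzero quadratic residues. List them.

1,3,4,7,9,10,11,12,16,21,25,26,27,28,30,33,34,36

Square k = 1,…,18 (k and 37−k give the same square):
1²=1, 2²=4, 3²=9, 4²=16, 5²=25, 6²=36, 7²≡12, 8²≡27, 9²≡7, 10²≡26, 11²≡10, 12²≡33, 13²≡21, 14²≡11, 15²≡3, 16²≡34, 17²≡30, 18²≡28 (mod 37).
So the quadratic residues mod 37 are {1, 3, 4, 7, 9, 10, 11, 12, 16, 21, 25, 26, 27, 28, 30, 33, 34, 36}.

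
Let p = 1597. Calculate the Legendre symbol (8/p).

Pull out 2^3: since 1597 ≡ 5 (mod 8), (2/1597) = -1, so (2/1597)^3 = -1.
Reached (1/1597) = 1. Collecting the sign flips along the way, the symbol is -1.

-1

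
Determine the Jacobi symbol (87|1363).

0

Reciprocity: 87 ≡ 3 and 1363 ≡ 3 (mod 4), so (87/1363) = −(1363/87).
Reduce top mod 87: now compute (58/87).
Pull out 2: since 87 ≡ 7 (mod 8), (2/87) = +1.
Reciprocity: 29 ≡ 1 and 87 ≡ 3 (mod 4), so (29/87) = +(87/29).
Reduce top mod 29: now compute (0/29).
Top reduces to 0: gcd > 1, so the symbol is 0.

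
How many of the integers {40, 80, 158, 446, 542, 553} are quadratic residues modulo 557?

(40/557) = +1 → QR.
(80/557) = -1 → non-residue.
(158/557) = -1 → non-residue.
(446/557) = +1 → QR.
(542/557) = +1 → QR.
(553/557) = +1 → QR.
Total quadratic residues among the 6: 4.

4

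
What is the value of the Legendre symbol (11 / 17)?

-1

Reciprocity: 11 ≡ 3 and 17 ≡ 1 (mod 4), so (11/17) = +(17/11).
Reduce top mod 11: now compute (6/11).
Pull out 2: since 11 ≡ 3 (mod 8), (2/11) = -1.
Reciprocity: 3 ≡ 3 and 11 ≡ 3 (mod 4), so (3/11) = −(11/3).
Reduce top mod 3: now compute (2/3).
Pull out 2: since 3 ≡ 3 (mod 8), (2/3) = -1.
Reached (1/3) = 1. Collecting the sign flips along the way, the symbol is -1.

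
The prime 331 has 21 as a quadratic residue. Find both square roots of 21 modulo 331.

141, 190

Since 331 ≡ 3 (mod 4), a square root of 21 is 21^((331+1)/4) = 21^83 mod 331.
Repeated squaring: 21^2≡110, 21^4≡184, 21^8≡94, 21^16≡230, 21^32≡271, 21^64≡290 (mod 331).
21^83 = 21^(64+16+2+1) ≡ 141 (mod 331).
Check: 141² = 19881 ≡ 21 (mod 331). The two roots are 141 and 190.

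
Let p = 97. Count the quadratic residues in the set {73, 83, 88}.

(73/97) = +1 → QR.
(83/97) = -1 → non-residue.
(88/97) = +1 → QR.
Total quadratic residues among the 3: 2.

2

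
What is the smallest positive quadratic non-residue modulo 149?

2

(2/149) = −1, so 2 is the smallest positive non-residue mod 149.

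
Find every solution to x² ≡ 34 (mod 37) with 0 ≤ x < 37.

37 ≡ 1 (mod 4), so we find a root by search.
Trying successive values, 16² = 256 ≡ 34 (mod 37). The other root is 37 − 16 = 21.

16, 21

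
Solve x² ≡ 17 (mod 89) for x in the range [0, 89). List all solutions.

27, 62

89 ≡ 1 (mod 4), so we find a root by search.
Trying successive values, 27² = 729 ≡ 17 (mod 89). The other root is 89 − 27 = 62.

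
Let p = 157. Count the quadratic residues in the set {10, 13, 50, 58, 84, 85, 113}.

(10/157) = +1 → QR.
(13/157) = +1 → QR.
(50/157) = -1 → non-residue.
(58/157) = +1 → QR.
(84/157) = -1 → non-residue.
(85/157) = -1 → non-residue.
(113/157) = +1 → QR.
Total quadratic residues among the 7: 4.

4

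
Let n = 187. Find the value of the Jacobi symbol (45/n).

-1

Reciprocity: 45 ≡ 1 and 187 ≡ 3 (mod 4), so (45/187) = +(187/45).
Reduce top mod 45: now compute (7/45).
Reciprocity: 7 ≡ 3 and 45 ≡ 1 (mod 4), so (7/45) = +(45/7).
Reduce top mod 7: now compute (3/7).
Reciprocity: 3 ≡ 3 and 7 ≡ 3 (mod 4), so (3/7) = −(7/3).
Reduce top mod 3: now compute (1/3).
Reached (1/3) = 1. Collecting the sign flips along the way, the symbol is -1.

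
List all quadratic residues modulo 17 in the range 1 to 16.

1,2,4,8,9,13,15,16

Square k = 1,…,8 (k and 17−k give the same square):
1²=1, 2²=4, 3²=9, 4²=16, 5²≡8, 6²≡2, 7²≡15, 8²≡13 (mod 17).
So the quadratic residues mod 17 are {1, 2, 4, 8, 9, 13, 15, 16}.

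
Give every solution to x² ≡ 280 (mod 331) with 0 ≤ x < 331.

131, 200

Since 331 ≡ 3 (mod 4), a square root of 280 is 280^((331+1)/4) = 280^83 mod 331.
Repeated squaring: 280^2≡284, 280^4≡223, 280^8≡79, 280^16≡283, 280^32≡318, 280^64≡169 (mod 331).
280^83 = 280^(64+16+2+1) ≡ 131 (mod 331).
Check: 131² = 17161 ≡ 280 (mod 331). The two roots are 131 and 200.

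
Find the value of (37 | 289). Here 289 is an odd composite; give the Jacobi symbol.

Reciprocity: 37 ≡ 1 and 289 ≡ 1 (mod 4), so (37/289) = +(289/37).
Reduce top mod 37: now compute (30/37).
Pull out 2: since 37 ≡ 5 (mod 8), (2/37) = -1.
Reciprocity: 15 ≡ 3 and 37 ≡ 1 (mod 4), so (15/37) = +(37/15).
Reduce top mod 15: now compute (7/15).
Reciprocity: 7 ≡ 3 and 15 ≡ 3 (mod 4), so (7/15) = −(15/7).
Reduce top mod 7: now compute (1/7).
Reached (1/7) = 1. Collecting the sign flips along the way, the symbol is +1.

1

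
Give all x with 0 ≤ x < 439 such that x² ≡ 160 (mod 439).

177, 262

Since 439 ≡ 3 (mod 4), a square root of 160 is 160^((439+1)/4) = 160^110 mod 439.
Repeated squaring: 160^2≡138, 160^4≡167, 160^8≡232, 160^16≡266, 160^32≡77, 160^64≡222 (mod 439).
160^110 = 160^(64+32+8+4+2) ≡ 177 (mod 439).
Check: 177² = 31329 ≡ 160 (mod 439). The two roots are 177 and 262.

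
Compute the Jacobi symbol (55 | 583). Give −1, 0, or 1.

Reciprocity: 55 ≡ 3 and 583 ≡ 3 (mod 4), so (55/583) = −(583/55).
Reduce top mod 55: now compute (33/55).
Reciprocity: 33 ≡ 1 and 55 ≡ 3 (mod 4), so (33/55) = +(55/33).
Reduce top mod 33: now compute (22/33).
Pull out 2: since 33 ≡ 1 (mod 8), (2/33) = +1.
Reciprocity: 11 ≡ 3 and 33 ≡ 1 (mod 4), so (11/33) = +(33/11).
Reduce top mod 11: now compute (0/11).
Top reduces to 0: gcd > 1, so the symbol is 0.

0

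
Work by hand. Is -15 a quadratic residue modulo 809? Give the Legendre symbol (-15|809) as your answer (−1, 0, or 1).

-1

Euler's criterion: (-15/809) ≡ 794^404 (mod 809).
794^2 ≡ 225 (mod 809)
794^4 ≡ 467 (mod 809)
794^8 ≡ 468 (mod 809)
794^16 ≡ 594 (mod 809)
794^32 ≡ 112 (mod 809)
794^64 ≡ 409 (mod 809)
794^128 ≡ 627 (mod 809)
794^256 ≡ 764 (mod 809)
794^404 = 794^(256+128+16+4) ≡ 808 (mod 809).
Result is 808 ≡ −1, so (-15/809) = −1.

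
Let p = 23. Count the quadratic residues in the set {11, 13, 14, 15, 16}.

2

(11/23) = -1 → non-residue.
(13/23) = +1 → QR.
(14/23) = -1 → non-residue.
(15/23) = -1 → non-residue.
(16/23) = +1 → QR.
Total quadratic residues among the 5: 2.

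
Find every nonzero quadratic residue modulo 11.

1, 3, 4, 5, 9

Square k = 1,…,5 (k and 11−k give the same square):
1²=1, 2²=4, 3²=9, 4²≡5, 5²≡3 (mod 11).
So the quadratic residues mod 11 are {1, 3, 4, 5, 9}.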